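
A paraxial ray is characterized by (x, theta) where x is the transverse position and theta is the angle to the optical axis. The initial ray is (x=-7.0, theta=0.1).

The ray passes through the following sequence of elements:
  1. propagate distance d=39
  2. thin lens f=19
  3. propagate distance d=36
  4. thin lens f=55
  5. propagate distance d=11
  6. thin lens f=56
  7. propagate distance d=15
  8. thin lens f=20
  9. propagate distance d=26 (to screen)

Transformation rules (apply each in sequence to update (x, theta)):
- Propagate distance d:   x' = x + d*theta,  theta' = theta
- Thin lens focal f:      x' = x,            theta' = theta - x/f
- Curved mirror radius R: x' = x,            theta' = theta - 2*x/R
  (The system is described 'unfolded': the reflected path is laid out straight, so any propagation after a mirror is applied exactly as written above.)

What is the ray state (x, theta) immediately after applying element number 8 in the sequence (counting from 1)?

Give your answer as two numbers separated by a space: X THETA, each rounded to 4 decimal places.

Initial: x=-7.0000 theta=0.1000
After 1 (propagate distance d=39): x=-3.1000 theta=0.1000
After 2 (thin lens f=19): x=-3.1000 theta=5/19 (≈0.2632)
After 3 (propagate distance d=36): x=1211/190 (≈6.3737) theta=5/19 (≈0.2632)
After 4 (thin lens f=55): x=1211/190 (≈6.3737) theta=81/550 (≈0.1473)
After 5 (propagate distance d=11): x=3797/475 (≈7.9937) theta=81/550 (≈0.1473)
After 6 (thin lens f=56): x=3797/475 (≈7.9937) theta=53/11704 (≈0.0045)
After 7 (propagate distance d=15): x=2358827/292600 (≈8.0616) theta=53/11704 (≈0.0045)
After 8 (thin lens f=20): x=2358827/292600 (≈8.0616) theta=-2332327/5852000 (≈-0.3986)
Rounded to 4 decimal places: x = 8.0616, theta = -0.3986

Answer: 8.0616 -0.3986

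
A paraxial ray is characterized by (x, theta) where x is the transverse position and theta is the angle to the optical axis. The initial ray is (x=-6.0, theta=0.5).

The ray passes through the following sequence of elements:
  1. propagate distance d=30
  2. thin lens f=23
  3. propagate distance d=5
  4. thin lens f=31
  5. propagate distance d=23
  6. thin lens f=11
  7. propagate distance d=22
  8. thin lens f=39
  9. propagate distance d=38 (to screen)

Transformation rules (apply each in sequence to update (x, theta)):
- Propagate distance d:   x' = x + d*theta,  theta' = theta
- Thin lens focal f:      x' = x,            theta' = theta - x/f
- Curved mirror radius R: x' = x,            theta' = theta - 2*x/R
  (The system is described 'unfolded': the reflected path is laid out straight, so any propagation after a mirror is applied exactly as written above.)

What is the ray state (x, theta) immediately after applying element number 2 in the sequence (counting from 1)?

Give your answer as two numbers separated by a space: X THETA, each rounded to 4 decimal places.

Answer: 9.0000 0.1087

Derivation:
Initial: x=-6.0000 theta=0.5000
After 1 (propagate distance d=30): x=9.0000 theta=0.5000
After 2 (thin lens f=23): x=9.0000 theta=5/46 (≈0.1087)
Rounded to 4 decimal places: x = 9.0000, theta = 0.1087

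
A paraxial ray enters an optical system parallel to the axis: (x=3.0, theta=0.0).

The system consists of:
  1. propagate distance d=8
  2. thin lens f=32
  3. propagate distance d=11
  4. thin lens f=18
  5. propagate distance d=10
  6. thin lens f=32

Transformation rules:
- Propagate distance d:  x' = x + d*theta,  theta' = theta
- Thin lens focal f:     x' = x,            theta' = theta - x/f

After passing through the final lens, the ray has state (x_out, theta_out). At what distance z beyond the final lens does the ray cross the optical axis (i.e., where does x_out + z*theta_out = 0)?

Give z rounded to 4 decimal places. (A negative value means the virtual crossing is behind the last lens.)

Answer: -0.3107

Derivation:
Initial: x=3.0000 theta=0.0000
After 1 (propagate distance d=8): x=3.0000 theta=0.0000
After 2 (thin lens f=32): x=3.0000 theta=-3/32 (≈-0.0938)
After 3 (propagate distance d=11): x=63/32 (≈1.9688) theta=-3/32 (≈-0.0938)
After 4 (thin lens f=18): x=63/32 (≈1.9688) theta=-13/64 (≈-0.2031)
After 5 (propagate distance d=10): x=-0.0625 theta=-13/64 (≈-0.2031)
After 6 (thin lens f=32): x=-0.0625 theta=-103/512 (≈-0.2012)
z_focus = -x_out/theta_out = -(-0.0625)/(-103/512) = -32/103 ≈ -0.3107
Rounded to 4 decimal places: z = -0.3107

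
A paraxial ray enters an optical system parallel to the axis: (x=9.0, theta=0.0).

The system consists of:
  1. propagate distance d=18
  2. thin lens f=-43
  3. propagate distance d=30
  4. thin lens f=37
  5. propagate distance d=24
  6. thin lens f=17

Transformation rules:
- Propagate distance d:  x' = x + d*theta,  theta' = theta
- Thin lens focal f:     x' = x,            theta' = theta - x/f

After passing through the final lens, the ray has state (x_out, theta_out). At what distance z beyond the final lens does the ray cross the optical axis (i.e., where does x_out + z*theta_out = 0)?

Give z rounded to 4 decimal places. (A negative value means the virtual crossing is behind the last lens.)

Initial: x=9.0000 theta=0.0000
After 1 (propagate distance d=18): x=9.0000 theta=0.0000
After 2 (thin lens f=-43): x=9.0000 theta=9/43 (≈0.2093)
After 3 (propagate distance d=30): x=657/43 (≈15.2791) theta=9/43 (≈0.2093)
After 4 (thin lens f=37): x=657/43 (≈15.2791) theta=-324/1591 (≈-0.2036)
After 5 (propagate distance d=24): x=16533/1591 (≈10.3916) theta=-324/1591 (≈-0.2036)
After 6 (thin lens f=17): x=16533/1591 (≈10.3916) theta=-22041/27047 (≈-0.8149)
z_focus = -x_out/theta_out = -(16533/1591)/(-22041/27047) = 31229/2449 ≈ 12.7517
Rounded to 4 decimal places: z = 12.7517

Answer: 12.7517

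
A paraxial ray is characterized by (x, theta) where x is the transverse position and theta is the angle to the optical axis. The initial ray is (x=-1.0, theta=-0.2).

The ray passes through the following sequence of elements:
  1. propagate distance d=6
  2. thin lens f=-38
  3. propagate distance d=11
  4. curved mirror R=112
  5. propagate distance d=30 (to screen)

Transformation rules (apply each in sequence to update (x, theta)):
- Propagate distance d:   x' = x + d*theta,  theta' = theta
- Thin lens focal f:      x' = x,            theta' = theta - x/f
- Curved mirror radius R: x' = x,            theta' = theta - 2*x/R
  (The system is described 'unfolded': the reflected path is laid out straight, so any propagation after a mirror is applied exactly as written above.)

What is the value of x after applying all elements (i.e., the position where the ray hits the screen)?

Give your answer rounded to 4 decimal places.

Answer: -10.0754

Derivation:
Initial: x=-1.0000 theta=-0.2000
After 1 (propagate distance d=6): x=-2.2000 theta=-0.2000
After 2 (thin lens f=-38): x=-2.2000 theta=-49/190 (≈-0.2579)
After 3 (propagate distance d=11): x=-957/190 (≈-5.0368) theta=-49/190 (≈-0.2579)
After 4 (curved mirror R=112): x=-957/190 (≈-5.0368) theta=-1787/10640 (≈-0.1680)
After 5 (propagate distance d=30 (to screen)): x=-53601/5320 (≈-10.0754) theta=-1787/10640 (≈-0.1680)
Rounded to 4 decimal places: x = -10.0754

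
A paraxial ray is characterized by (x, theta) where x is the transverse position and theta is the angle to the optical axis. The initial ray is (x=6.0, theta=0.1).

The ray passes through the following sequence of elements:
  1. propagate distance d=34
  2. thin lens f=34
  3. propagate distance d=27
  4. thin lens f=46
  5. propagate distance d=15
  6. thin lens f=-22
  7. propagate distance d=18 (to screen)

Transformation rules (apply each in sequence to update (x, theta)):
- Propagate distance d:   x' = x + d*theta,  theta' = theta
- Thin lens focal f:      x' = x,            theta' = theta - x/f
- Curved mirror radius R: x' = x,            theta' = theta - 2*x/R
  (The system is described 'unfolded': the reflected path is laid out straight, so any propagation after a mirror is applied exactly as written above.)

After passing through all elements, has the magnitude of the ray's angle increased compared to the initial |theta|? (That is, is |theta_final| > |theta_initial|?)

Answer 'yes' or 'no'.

Initial: x=6.0000 theta=0.1000
After 1 (propagate distance d=34): x=9.4000 theta=0.1000
After 2 (thin lens f=34): x=9.4000 theta=-3/17 (≈-0.1765)
After 3 (propagate distance d=27): x=394/85 (≈4.6353) theta=-3/17 (≈-0.1765)
After 4 (thin lens f=46): x=394/85 (≈4.6353) theta=-542/1955 (≈-0.2772)
After 5 (propagate distance d=15): x=932/1955 (≈0.4767) theta=-542/1955 (≈-0.2772)
After 6 (thin lens f=-22): x=932/1955 (≈0.4767) theta=-5496/21505 (≈-0.2556)
After 7 (propagate distance d=18 (to screen)): x=-88676/21505 (≈-4.1235) theta=-5496/21505 (≈-0.2556)
|theta_initial|=0.1000 |theta_final|=5496/21505 (≈0.2556) -> increased

Answer: yes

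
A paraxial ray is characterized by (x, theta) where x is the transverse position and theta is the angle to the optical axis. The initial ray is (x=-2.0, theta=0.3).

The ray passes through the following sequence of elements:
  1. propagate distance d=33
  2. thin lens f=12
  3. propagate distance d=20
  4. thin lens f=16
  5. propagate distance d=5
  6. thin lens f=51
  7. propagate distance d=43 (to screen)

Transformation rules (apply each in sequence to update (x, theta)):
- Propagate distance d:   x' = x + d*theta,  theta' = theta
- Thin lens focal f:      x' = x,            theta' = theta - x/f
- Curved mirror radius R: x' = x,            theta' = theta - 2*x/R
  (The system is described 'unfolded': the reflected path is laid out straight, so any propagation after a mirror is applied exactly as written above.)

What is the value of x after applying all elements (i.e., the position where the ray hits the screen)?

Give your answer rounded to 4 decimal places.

Initial: x=-2.0000 theta=0.3000
After 1 (propagate distance d=33): x=7.9000 theta=0.3000
After 2 (thin lens f=12): x=7.9000 theta=-43/120 (≈-0.3583)
After 3 (propagate distance d=20): x=11/15 (≈0.7333) theta=-43/120 (≈-0.3583)
After 4 (thin lens f=16): x=11/15 (≈0.7333) theta=-97/240 (≈-0.4042)
After 5 (propagate distance d=5): x=-1.2875 theta=-97/240 (≈-0.4042)
After 6 (thin lens f=51): x=-1.2875 theta=-773/2040 (≈-0.3789)
After 7 (propagate distance d=43 (to screen)): x=-71731/4080 (≈-17.5811) theta=-773/2040 (≈-0.3789)
Rounded to 4 decimal places: x = -17.5811

Answer: -17.5811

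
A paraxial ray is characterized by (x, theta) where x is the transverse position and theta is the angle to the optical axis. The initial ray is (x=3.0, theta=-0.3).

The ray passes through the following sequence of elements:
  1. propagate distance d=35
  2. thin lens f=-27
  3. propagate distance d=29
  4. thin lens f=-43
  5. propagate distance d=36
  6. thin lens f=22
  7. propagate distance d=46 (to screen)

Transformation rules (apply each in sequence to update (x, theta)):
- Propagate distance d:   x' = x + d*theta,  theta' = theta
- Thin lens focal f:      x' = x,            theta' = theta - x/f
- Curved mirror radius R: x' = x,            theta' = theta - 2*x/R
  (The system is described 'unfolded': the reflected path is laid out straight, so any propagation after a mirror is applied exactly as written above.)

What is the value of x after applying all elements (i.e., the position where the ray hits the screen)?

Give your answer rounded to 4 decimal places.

Answer: 18.7790

Derivation:
Initial: x=3.0000 theta=-0.3000
After 1 (propagate distance d=35): x=-7.5000 theta=-0.3000
After 2 (thin lens f=-27): x=-7.5000 theta=-26/45 (≈-0.5778)
After 3 (propagate distance d=29): x=-2183/90 (≈-24.2556) theta=-26/45 (≈-0.5778)
After 4 (thin lens f=-43): x=-2183/90 (≈-24.2556) theta=-491/430 (≈-1.1419)
After 5 (propagate distance d=36): x=-252953/3870 (≈-65.3625) theta=-491/430 (≈-1.1419)
After 6 (thin lens f=22): x=-252953/3870 (≈-65.3625) theta=31147/17028 (≈1.8292)
After 7 (propagate distance d=46 (to screen)): x=133237/7095 (≈18.7790) theta=31147/17028 (≈1.8292)
Rounded to 4 decimal places: x = 18.7790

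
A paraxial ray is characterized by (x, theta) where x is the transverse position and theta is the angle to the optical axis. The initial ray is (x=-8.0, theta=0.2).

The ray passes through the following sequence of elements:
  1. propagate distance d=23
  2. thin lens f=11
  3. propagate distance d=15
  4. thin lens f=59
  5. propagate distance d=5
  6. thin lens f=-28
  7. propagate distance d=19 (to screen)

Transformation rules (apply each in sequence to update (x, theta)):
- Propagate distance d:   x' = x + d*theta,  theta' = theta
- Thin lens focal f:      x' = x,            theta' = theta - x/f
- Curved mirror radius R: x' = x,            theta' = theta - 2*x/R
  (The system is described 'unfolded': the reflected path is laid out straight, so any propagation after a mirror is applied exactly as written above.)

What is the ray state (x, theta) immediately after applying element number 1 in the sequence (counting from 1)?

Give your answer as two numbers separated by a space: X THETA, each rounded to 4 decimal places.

Initial: x=-8.0000 theta=0.2000
After 1 (propagate distance d=23): x=-3.4000 theta=0.2000
Rounded to 4 decimal places: x = -3.4000, theta = 0.2000

Answer: -3.4000 0.2000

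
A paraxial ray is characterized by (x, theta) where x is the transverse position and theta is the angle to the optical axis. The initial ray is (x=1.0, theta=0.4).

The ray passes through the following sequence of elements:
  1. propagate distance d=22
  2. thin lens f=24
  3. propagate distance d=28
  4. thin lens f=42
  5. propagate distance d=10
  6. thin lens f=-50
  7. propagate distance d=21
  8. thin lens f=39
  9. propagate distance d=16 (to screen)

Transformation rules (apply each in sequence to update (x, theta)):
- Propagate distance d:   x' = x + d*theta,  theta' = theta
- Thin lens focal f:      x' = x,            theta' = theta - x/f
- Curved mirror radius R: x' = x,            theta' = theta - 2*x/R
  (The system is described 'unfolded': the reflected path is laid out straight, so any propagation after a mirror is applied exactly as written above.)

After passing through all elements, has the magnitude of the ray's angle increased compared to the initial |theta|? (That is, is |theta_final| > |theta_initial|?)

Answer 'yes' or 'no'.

Initial: x=1.0000 theta=0.4000
After 1 (propagate distance d=22): x=9.8000 theta=0.4000
After 2 (thin lens f=24): x=9.8000 theta=-1/120 (≈-0.0083)
After 3 (propagate distance d=28): x=287/30 (≈9.5667) theta=-1/120 (≈-0.0083)
After 4 (thin lens f=42): x=287/30 (≈9.5667) theta=-17/72 (≈-0.2361)
After 5 (propagate distance d=10): x=1297/180 (≈7.2056) theta=-17/72 (≈-0.2361)
After 6 (thin lens f=-50): x=1297/180 (≈7.2056) theta=-0.0920
After 7 (propagate distance d=21): x=23731/4500 (≈5.2736) theta=-0.0920
After 8 (thin lens f=39): x=23731/4500 (≈5.2736) theta=-39877/175500 (≈-0.2272)
After 9 (propagate distance d=16 (to screen)): x=287477/175500 (≈1.6380) theta=-39877/175500 (≈-0.2272)
|theta_initial|=0.4000 |theta_final|=39877/175500 (≈0.2272) -> not increased

Answer: no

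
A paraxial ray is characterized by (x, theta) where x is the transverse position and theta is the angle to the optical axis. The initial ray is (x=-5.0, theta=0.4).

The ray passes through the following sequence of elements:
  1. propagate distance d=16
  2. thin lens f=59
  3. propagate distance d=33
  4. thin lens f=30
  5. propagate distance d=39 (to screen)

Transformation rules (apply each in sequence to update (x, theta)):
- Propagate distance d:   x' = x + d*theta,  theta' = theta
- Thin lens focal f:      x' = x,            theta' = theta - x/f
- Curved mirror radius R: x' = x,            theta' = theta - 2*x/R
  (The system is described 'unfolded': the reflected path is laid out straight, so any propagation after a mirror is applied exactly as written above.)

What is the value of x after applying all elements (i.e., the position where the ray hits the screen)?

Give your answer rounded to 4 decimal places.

Initial: x=-5.0000 theta=0.4000
After 1 (propagate distance d=16): x=1.4000 theta=0.4000
After 2 (thin lens f=59): x=1.4000 theta=111/295 (≈0.3763)
After 3 (propagate distance d=33): x=4076/295 (≈13.8169) theta=111/295 (≈0.3763)
After 4 (thin lens f=30): x=4076/295 (≈13.8169) theta=-373/4425 (≈-0.0843)
After 5 (propagate distance d=39 (to screen)): x=15531/1475 (≈10.5295) theta=-373/4425 (≈-0.0843)
Rounded to 4 decimal places: x = 10.5295

Answer: 10.5295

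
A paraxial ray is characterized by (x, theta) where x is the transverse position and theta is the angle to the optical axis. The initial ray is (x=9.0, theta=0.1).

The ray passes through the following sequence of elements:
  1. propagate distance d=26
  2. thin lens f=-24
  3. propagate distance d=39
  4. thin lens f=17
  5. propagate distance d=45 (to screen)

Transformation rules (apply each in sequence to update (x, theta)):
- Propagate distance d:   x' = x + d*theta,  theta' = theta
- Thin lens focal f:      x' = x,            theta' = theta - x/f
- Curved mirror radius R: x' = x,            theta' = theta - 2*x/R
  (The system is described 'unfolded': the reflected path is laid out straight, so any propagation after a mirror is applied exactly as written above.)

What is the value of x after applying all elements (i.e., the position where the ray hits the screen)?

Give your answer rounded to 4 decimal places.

Initial: x=9.0000 theta=0.1000
After 1 (propagate distance d=26): x=11.6000 theta=0.1000
After 2 (thin lens f=-24): x=11.6000 theta=7/12 (≈0.5833)
After 3 (propagate distance d=39): x=34.3500 theta=7/12 (≈0.5833)
After 4 (thin lens f=17): x=34.3500 theta=-733/510 (≈-1.4373)
After 5 (propagate distance d=45 (to screen)): x=-10311/340 (≈-30.3265) theta=-733/510 (≈-1.4373)
Rounded to 4 decimal places: x = -30.3265

Answer: -30.3265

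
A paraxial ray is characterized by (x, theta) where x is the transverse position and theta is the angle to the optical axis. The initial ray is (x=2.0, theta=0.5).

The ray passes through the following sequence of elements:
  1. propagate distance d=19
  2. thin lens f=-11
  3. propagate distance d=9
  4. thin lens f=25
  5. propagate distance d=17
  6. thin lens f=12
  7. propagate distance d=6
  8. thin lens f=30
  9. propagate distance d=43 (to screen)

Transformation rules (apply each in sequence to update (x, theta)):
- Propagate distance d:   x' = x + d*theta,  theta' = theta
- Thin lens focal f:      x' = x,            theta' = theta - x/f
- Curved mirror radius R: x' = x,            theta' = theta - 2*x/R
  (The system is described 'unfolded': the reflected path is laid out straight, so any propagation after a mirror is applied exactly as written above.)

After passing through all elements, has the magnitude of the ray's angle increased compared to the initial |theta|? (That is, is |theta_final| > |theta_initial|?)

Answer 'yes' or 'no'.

Answer: yes

Derivation:
Initial: x=2.0000 theta=0.5000
After 1 (propagate distance d=19): x=11.5000 theta=0.5000
After 2 (thin lens f=-11): x=11.5000 theta=17/11 (≈1.5455)
After 3 (propagate distance d=9): x=559/22 (≈25.4091) theta=17/11 (≈1.5455)
After 4 (thin lens f=25): x=559/22 (≈25.4091) theta=291/550 (≈0.5291)
After 5 (propagate distance d=17): x=9461/275 (≈34.4036) theta=291/550 (≈0.5291)
After 6 (thin lens f=12): x=9461/275 (≈34.4036) theta=-1543/660 (≈-2.3379)
After 7 (propagate distance d=6): x=11207/550 (≈20.3764) theta=-1543/660 (≈-2.3379)
After 8 (thin lens f=30): x=11207/550 (≈20.3764) theta=-8297/2750 (≈-3.0171)
After 9 (propagate distance d=43 (to screen)): x=-150368/1375 (≈-109.3585) theta=-8297/2750 (≈-3.0171)
|theta_initial|=0.5000 |theta_final|=8297/2750 (≈3.0171) -> increased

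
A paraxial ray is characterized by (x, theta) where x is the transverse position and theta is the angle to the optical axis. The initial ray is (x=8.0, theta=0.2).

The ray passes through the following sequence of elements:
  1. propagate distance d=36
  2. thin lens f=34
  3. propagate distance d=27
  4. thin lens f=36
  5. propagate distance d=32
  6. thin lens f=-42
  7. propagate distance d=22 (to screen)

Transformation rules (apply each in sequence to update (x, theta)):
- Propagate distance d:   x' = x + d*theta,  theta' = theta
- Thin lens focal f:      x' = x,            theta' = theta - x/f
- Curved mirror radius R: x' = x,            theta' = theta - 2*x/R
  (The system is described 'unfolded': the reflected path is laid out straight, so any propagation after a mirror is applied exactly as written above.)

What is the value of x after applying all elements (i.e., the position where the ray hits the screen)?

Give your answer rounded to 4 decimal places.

Answer: -21.2506

Derivation:
Initial: x=8.0000 theta=0.2000
After 1 (propagate distance d=36): x=15.2000 theta=0.2000
After 2 (thin lens f=34): x=15.2000 theta=-21/85 (≈-0.2471)
After 3 (propagate distance d=27): x=145/17 (≈8.5294) theta=-21/85 (≈-0.2471)
After 4 (thin lens f=36): x=145/17 (≈8.5294) theta=-1481/3060 (≈-0.4840)
After 5 (propagate distance d=32): x=-5323/765 (≈-6.9582) theta=-1481/3060 (≈-0.4840)
After 6 (thin lens f=-42): x=-5323/765 (≈-6.9582) theta=-41747/64260 (≈-0.6497)
After 7 (propagate distance d=22 (to screen)): x=-682783/32130 (≈-21.2506) theta=-41747/64260 (≈-0.6497)
Rounded to 4 decimal places: x = -21.2506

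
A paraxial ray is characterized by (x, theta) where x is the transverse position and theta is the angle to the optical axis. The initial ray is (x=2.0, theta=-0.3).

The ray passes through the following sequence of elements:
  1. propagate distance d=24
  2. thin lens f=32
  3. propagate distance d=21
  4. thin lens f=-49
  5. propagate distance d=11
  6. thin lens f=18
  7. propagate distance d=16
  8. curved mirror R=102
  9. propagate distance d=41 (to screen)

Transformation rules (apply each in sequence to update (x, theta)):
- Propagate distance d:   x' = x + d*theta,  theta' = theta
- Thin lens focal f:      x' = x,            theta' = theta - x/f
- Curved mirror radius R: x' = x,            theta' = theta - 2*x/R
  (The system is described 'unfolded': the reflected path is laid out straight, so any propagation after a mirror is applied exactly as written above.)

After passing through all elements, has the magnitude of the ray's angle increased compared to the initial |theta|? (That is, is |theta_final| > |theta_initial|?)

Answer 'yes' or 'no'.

Answer: yes

Derivation:
Initial: x=2.0000 theta=-0.3000
After 1 (propagate distance d=24): x=-5.2000 theta=-0.3000
After 2 (thin lens f=32): x=-5.2000 theta=-0.1375
After 3 (propagate distance d=21): x=-8.0875 theta=-0.1375
After 4 (thin lens f=-49): x=-8.0875 theta=-593/1960 (≈-0.3026)
After 5 (propagate distance d=11): x=-44749/3920 (≈-11.4156) theta=-593/1960 (≈-0.3026)
After 6 (thin lens f=18): x=-44749/3920 (≈-11.4156) theta=3343/10080 (≈0.3316)
After 7 (propagate distance d=16): x=-215533/35280 (≈-6.1092) theta=3343/10080 (≈0.3316)
After 8 (curved mirror R=102): x=-215533/35280 (≈-6.1092) theta=1624517/3598560 (≈0.4514)
After 9 (propagate distance d=41 (to screen)): x=44620831/3598560 (≈12.3996) theta=1624517/3598560 (≈0.4514)
|theta_initial|=0.3000 |theta_final|=1624517/3598560 (≈0.4514) -> increased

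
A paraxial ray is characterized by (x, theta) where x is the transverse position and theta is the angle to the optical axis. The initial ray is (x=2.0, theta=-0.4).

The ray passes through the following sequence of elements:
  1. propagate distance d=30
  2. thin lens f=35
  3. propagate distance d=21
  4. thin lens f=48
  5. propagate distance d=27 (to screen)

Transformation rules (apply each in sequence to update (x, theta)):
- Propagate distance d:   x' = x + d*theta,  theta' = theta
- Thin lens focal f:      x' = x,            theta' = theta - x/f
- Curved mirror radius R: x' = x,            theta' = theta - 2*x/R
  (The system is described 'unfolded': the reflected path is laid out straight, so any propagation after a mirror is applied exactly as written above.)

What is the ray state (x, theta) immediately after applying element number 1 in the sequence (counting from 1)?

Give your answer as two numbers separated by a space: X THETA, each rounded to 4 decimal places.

Initial: x=2.0000 theta=-0.4000
After 1 (propagate distance d=30): x=-10.0000 theta=-0.4000
Rounded to 4 decimal places: x = -10.0000, theta = -0.4000

Answer: -10.0000 -0.4000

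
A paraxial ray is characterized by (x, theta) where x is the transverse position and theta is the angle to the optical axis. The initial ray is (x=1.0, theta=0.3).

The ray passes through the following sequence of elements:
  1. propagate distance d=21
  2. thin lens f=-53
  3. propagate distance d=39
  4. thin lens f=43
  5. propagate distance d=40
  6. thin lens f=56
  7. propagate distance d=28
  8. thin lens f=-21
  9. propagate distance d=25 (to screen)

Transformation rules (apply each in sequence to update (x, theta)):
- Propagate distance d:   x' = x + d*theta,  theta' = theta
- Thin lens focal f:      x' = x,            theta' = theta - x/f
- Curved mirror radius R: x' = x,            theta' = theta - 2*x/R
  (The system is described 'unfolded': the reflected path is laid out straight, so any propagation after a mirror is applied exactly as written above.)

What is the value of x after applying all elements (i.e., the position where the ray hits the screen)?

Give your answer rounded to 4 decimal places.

Initial: x=1.0000 theta=0.3000
After 1 (propagate distance d=21): x=7.3000 theta=0.3000
After 2 (thin lens f=-53): x=7.3000 theta=116/265 (≈0.4377)
After 3 (propagate distance d=39): x=12917/530 (≈24.3717) theta=116/265 (≈0.4377)
After 4 (thin lens f=43): x=12917/530 (≈24.3717) theta=-2941/22790 (≈-0.1290)
After 5 (propagate distance d=40): x=437791/22790 (≈19.2098) theta=-2941/22790 (≈-0.1290)
After 6 (thin lens f=56): x=437791/22790 (≈19.2098) theta=-602487/1276240 (≈-0.4721)
After 7 (propagate distance d=28): x=54619/9116 (≈5.9916) theta=-602487/1276240 (≈-0.4721)
After 8 (thin lens f=-21): x=54619/9116 (≈5.9916) theta=-715081/3828720 (≈-0.1868)
After 9 (propagate distance d=25 (to screen)): x=1012591/765744 (≈1.3224) theta=-715081/3828720 (≈-0.1868)
Rounded to 4 decimal places: x = 1.3224

Answer: 1.3224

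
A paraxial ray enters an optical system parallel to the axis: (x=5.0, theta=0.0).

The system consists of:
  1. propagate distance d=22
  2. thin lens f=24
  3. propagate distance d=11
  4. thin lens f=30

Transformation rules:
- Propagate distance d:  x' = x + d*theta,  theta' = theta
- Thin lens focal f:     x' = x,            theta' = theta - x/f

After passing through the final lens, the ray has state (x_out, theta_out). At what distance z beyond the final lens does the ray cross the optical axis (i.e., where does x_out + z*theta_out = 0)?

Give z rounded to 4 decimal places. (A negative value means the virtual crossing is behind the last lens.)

Initial: x=5.0000 theta=0.0000
After 1 (propagate distance d=22): x=5.0000 theta=0.0000
After 2 (thin lens f=24): x=5.0000 theta=-5/24 (≈-0.2083)
After 3 (propagate distance d=11): x=65/24 (≈2.7083) theta=-5/24 (≈-0.2083)
After 4 (thin lens f=30): x=65/24 (≈2.7083) theta=-43/144 (≈-0.2986)
z_focus = -x_out/theta_out = -(65/24)/(-43/144) = 390/43 ≈ 9.0698
Rounded to 4 decimal places: z = 9.0698

Answer: 9.0698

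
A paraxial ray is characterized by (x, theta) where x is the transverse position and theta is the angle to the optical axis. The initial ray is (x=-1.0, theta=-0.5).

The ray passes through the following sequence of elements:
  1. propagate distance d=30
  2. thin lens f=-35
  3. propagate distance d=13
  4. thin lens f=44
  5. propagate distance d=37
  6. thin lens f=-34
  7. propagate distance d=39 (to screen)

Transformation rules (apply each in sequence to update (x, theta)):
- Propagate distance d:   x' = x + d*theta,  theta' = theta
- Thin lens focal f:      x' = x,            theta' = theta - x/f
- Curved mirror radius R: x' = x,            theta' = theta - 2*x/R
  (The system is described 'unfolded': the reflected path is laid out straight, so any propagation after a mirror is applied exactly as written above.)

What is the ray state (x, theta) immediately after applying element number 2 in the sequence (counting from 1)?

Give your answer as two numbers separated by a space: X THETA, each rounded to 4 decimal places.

Initial: x=-1.0000 theta=-0.5000
After 1 (propagate distance d=30): x=-16.0000 theta=-0.5000
After 2 (thin lens f=-35): x=-16.0000 theta=-67/70 (≈-0.9571)
Rounded to 4 decimal places: x = -16.0000, theta = -0.9571

Answer: -16.0000 -0.9571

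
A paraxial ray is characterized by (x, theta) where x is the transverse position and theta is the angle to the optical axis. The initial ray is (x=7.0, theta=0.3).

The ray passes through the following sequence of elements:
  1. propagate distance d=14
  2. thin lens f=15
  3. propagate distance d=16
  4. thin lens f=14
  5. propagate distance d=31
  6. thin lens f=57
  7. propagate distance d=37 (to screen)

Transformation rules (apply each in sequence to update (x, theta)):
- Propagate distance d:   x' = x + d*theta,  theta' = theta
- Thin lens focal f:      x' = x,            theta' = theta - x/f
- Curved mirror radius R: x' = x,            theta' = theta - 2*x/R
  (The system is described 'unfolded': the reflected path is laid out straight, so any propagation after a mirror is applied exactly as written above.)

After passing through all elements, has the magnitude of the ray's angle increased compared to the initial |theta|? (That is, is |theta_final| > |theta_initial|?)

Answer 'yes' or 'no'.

Answer: yes

Derivation:
Initial: x=7.0000 theta=0.3000
After 1 (propagate distance d=14): x=11.2000 theta=0.3000
After 2 (thin lens f=15): x=11.2000 theta=-67/150 (≈-0.4467)
After 3 (propagate distance d=16): x=304/75 (≈4.0533) theta=-67/150 (≈-0.4467)
After 4 (thin lens f=14): x=304/75 (≈4.0533) theta=-773/1050 (≈-0.7362)
After 5 (propagate distance d=31): x=-6569/350 (≈-18.7686) theta=-773/1050 (≈-0.7362)
After 6 (thin lens f=57): x=-6569/350 (≈-18.7686) theta=-1353/3325 (≈-0.4069)
After 7 (propagate distance d=37 (to screen)): x=-224933/6650 (≈-33.8245) theta=-1353/3325 (≈-0.4069)
|theta_initial|=0.3000 |theta_final|=1353/3325 (≈0.4069) -> increased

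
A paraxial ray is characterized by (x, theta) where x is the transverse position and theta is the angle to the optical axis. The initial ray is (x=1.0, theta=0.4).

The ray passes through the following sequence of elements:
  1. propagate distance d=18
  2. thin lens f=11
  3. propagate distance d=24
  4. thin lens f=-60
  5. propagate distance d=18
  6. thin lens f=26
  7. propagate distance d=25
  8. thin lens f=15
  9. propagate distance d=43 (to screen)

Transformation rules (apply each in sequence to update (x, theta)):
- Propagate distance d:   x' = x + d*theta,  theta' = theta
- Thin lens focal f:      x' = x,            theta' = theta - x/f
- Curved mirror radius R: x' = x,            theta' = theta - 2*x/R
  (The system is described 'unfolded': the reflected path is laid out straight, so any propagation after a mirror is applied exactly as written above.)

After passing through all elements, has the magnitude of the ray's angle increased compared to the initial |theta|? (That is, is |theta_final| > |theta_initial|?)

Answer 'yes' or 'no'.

Initial: x=1.0000 theta=0.4000
After 1 (propagate distance d=18): x=8.2000 theta=0.4000
After 2 (thin lens f=11): x=8.2000 theta=-19/55 (≈-0.3455)
After 3 (propagate distance d=24): x=-1/11 (≈-0.0909) theta=-19/55 (≈-0.3455)
After 4 (thin lens f=-60): x=-1/11 (≈-0.0909) theta=-229/660 (≈-0.3470)
After 5 (propagate distance d=18): x=-697/110 (≈-6.3364) theta=-229/660 (≈-0.3470)
After 6 (thin lens f=26): x=-697/110 (≈-6.3364) theta=-443/4290 (≈-0.1033)
After 7 (propagate distance d=25): x=-1739/195 (≈-8.9179) theta=-443/4290 (≈-0.1033)
After 8 (thin lens f=15): x=-1739/195 (≈-8.9179) theta=31613/64350 (≈0.4913)
After 9 (propagate distance d=43 (to screen)): x=785489/64350 (≈12.2065) theta=31613/64350 (≈0.4913)
|theta_initial|=0.4000 |theta_final|=31613/64350 (≈0.4913) -> increased

Answer: yes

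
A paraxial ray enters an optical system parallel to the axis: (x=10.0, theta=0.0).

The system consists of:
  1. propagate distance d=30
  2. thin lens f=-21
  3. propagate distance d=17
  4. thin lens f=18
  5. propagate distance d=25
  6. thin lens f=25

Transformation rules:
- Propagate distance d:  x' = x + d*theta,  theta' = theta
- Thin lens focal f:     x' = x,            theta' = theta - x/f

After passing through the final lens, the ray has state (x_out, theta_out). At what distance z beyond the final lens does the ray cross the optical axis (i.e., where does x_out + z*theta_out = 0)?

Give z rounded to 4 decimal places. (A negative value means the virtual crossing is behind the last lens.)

Answer: 6.7251

Derivation:
Initial: x=10.0000 theta=0.0000
After 1 (propagate distance d=30): x=10.0000 theta=0.0000
After 2 (thin lens f=-21): x=10.0000 theta=10/21 (≈0.4762)
After 3 (propagate distance d=17): x=380/21 (≈18.0952) theta=10/21 (≈0.4762)
After 4 (thin lens f=18): x=380/21 (≈18.0952) theta=-100/189 (≈-0.5291)
After 5 (propagate distance d=25): x=920/189 (≈4.8677) theta=-100/189 (≈-0.5291)
After 6 (thin lens f=25): x=920/189 (≈4.8677) theta=-76/105 (≈-0.7238)
z_focus = -x_out/theta_out = -(920/189)/(-76/105) = 1150/171 ≈ 6.7251
Rounded to 4 decimal places: z = 6.7251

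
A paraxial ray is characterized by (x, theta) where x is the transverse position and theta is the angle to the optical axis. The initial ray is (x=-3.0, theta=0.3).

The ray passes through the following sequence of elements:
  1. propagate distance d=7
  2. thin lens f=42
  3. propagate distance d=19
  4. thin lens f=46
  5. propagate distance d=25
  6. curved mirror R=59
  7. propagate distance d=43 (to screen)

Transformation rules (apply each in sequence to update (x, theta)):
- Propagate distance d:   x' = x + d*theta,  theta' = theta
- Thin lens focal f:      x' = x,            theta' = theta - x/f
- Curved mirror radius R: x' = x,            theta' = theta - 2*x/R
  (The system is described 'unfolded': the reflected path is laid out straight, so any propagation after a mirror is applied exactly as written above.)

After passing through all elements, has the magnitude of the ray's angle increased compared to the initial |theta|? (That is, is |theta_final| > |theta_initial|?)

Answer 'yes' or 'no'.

Initial: x=-3.0000 theta=0.3000
After 1 (propagate distance d=7): x=-0.9000 theta=0.3000
After 2 (thin lens f=42): x=-0.9000 theta=9/28 (≈0.3214)
After 3 (propagate distance d=19): x=729/140 (≈5.2071) theta=9/28 (≈0.3214)
After 4 (thin lens f=46): x=729/140 (≈5.2071) theta=1341/6440 (≈0.2082)
After 5 (propagate distance d=25): x=67059/6440 (≈10.4129) theta=1341/6440 (≈0.2082)
After 6 (curved mirror R=59): x=67059/6440 (≈10.4129) theta=-7857/54280 (≈-0.1447)
After 7 (propagate distance d=43 (to screen)): x=397881/94990 (≈4.1887) theta=-7857/54280 (≈-0.1447)
|theta_initial|=0.3000 |theta_final|=7857/54280 (≈0.1447) -> not increased

Answer: no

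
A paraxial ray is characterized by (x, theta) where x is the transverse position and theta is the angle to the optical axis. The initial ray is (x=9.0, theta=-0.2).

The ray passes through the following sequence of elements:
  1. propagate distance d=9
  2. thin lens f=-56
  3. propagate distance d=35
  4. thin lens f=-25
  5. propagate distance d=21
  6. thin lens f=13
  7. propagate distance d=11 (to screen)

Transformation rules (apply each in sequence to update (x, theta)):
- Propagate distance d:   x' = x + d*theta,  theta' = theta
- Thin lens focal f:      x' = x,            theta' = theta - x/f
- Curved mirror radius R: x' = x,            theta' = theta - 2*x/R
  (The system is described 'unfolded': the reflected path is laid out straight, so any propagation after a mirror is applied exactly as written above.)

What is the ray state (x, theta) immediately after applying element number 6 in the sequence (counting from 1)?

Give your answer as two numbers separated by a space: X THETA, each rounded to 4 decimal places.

Initial: x=9.0000 theta=-0.2000
After 1 (propagate distance d=9): x=7.2000 theta=-0.2000
After 2 (thin lens f=-56): x=7.2000 theta=-1/14 (≈-0.0714)
After 3 (propagate distance d=35): x=4.7000 theta=-1/14 (≈-0.0714)
After 4 (thin lens f=-25): x=4.7000 theta=102/875 (≈0.1166)
After 5 (propagate distance d=21): x=7.1480 theta=102/875 (≈0.1166)
After 6 (thin lens f=13): x=7.1480 theta=-9857/22750 (≈-0.4333)
Rounded to 4 decimal places: x = 7.1480, theta = -0.4333

Answer: 7.1480 -0.4333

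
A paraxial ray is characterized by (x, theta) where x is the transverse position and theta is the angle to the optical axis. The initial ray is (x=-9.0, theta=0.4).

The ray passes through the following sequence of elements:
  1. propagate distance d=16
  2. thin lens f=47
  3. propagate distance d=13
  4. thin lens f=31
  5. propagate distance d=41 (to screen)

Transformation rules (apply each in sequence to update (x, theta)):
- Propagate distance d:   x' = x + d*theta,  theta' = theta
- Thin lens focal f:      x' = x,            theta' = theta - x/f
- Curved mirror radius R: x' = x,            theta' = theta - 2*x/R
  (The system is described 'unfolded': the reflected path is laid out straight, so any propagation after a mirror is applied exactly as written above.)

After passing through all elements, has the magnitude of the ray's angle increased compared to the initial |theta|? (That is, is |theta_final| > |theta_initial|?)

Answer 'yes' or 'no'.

Answer: no

Derivation:
Initial: x=-9.0000 theta=0.4000
After 1 (propagate distance d=16): x=-2.6000 theta=0.4000
After 2 (thin lens f=47): x=-2.6000 theta=107/235 (≈0.4553)
After 3 (propagate distance d=13): x=156/47 (≈3.3191) theta=107/235 (≈0.4553)
After 4 (thin lens f=31): x=156/47 (≈3.3191) theta=2537/7285 (≈0.3482)
After 5 (propagate distance d=41 (to screen)): x=128197/7285 (≈17.5974) theta=2537/7285 (≈0.3482)
|theta_initial|=0.4000 |theta_final|=2537/7285 (≈0.3482) -> not increased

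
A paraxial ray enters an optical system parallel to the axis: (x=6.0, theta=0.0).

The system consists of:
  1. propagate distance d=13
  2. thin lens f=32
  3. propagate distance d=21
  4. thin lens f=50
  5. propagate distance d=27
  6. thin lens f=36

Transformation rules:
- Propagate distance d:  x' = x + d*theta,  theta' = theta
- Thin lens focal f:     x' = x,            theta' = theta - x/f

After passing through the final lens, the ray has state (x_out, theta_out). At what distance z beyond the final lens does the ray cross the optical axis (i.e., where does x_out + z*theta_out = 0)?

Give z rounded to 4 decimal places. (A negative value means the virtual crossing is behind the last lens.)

Initial: x=6.0000 theta=0.0000
After 1 (propagate distance d=13): x=6.0000 theta=0.0000
After 2 (thin lens f=32): x=6.0000 theta=-0.1875
After 3 (propagate distance d=21): x=2.0625 theta=-0.1875
After 4 (thin lens f=50): x=2.0625 theta=-183/800 (≈-0.2288)
After 5 (propagate distance d=27): x=-3291/800 (≈-4.1138) theta=-183/800 (≈-0.2288)
After 6 (thin lens f=36): x=-3291/800 (≈-4.1138) theta=-1099/9600 (≈-0.1145)
z_focus = -x_out/theta_out = -(-3291/800)/(-1099/9600) = -39492/1099 ≈ -35.9345
Rounded to 4 decimal places: z = -35.9345

Answer: -35.9345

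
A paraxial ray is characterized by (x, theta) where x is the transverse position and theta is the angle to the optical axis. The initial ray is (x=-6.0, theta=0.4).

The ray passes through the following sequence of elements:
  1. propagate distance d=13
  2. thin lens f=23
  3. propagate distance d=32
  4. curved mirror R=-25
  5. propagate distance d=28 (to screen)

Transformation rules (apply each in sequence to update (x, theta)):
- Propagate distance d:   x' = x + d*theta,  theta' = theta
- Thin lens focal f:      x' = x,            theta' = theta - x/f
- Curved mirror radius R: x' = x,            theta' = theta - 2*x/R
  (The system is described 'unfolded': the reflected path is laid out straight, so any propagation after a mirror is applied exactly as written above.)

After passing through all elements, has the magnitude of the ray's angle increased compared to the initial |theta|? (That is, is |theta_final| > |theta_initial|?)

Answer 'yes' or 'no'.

Initial: x=-6.0000 theta=0.4000
After 1 (propagate distance d=13): x=-0.8000 theta=0.4000
After 2 (thin lens f=23): x=-0.8000 theta=10/23 (≈0.4348)
After 3 (propagate distance d=32): x=1508/115 (≈13.1130) theta=10/23 (≈0.4348)
After 4 (curved mirror R=-25): x=1508/115 (≈13.1130) theta=4266/2875 (≈1.4838)
After 5 (propagate distance d=28 (to screen)): x=157148/2875 (≈54.6602) theta=4266/2875 (≈1.4838)
|theta_initial|=0.4000 |theta_final|=4266/2875 (≈1.4838) -> increased

Answer: yes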